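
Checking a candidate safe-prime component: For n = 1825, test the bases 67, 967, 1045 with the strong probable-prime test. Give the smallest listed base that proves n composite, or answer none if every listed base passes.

67

n − 1 = 1824 = 2^5 · 57, so s = 5 and d = 57.
Base 67: x_0 = 67^57 mod 1825 = 727. x_0 is neither 1 nor 1824, so continue squaring. x_1 = 727^2 mod 1825 = 1104. x_2 = 1104^2 mod 1825 = 1541. x_3 = 1541^2 mod 1825 = 356. x_4 = 356^2 mod 1825 = 811. Reached i = s−1 = 4 without hitting −1: 67 is a Miller–Rabin witness and 1825 is composite.
Base 967: x_0 = 967^57 mod 1825 = 1452. x_0 is neither 1 nor 1824, so continue squaring. x_1 = 1452^2 mod 1825 = 429. x_2 = 429^2 mod 1825 = 1541. x_3 = 1541^2 mod 1825 = 356. x_4 = 356^2 mod 1825 = 811. Reached i = s−1 = 4 without hitting −1: 967 is a Miller–Rabin witness and 1825 is composite.
Base 1045: x_0 = 1045^57 mod 1825 = 900. x_0 is neither 1 nor 1824, so continue squaring. x_1 = 900^2 mod 1825 = 1525. x_2 = 1525^2 mod 1825 = 575. x_3 = 575^2 mod 1825 = 300. x_4 = 300^2 mod 1825 = 575. Reached i = s−1 = 4 without hitting −1: 1045 is a Miller–Rabin witness and 1825 is composite.
The smallest witness among the given bases is 67.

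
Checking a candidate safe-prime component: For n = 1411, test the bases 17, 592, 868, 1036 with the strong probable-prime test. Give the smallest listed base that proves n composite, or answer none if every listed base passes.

n − 1 = 1410 = 2^1 · 705, so s = 1 and d = 705.
Base 17: x_0 = 17^705 mod 1411 = 612. x_0 ∉ {1, 1410} and s = 1, so 17 is a Miller–Rabin witness and 1411 is composite.
Base 592: x_0 = 592^705 mod 1411 = 1255. x_0 ∉ {1, 1410} and s = 1, so 592 is a Miller–Rabin witness and 1411 is composite.
Base 868: x_0 = 868^705 mod 1411 = 681. x_0 ∉ {1, 1410} and s = 1, so 868 is a Miller–Rabin witness and 1411 is composite.
Base 1036: x_0 = 1036^705 mod 1411 = 1376. x_0 ∉ {1, 1410} and s = 1, so 1036 is a Miller–Rabin witness and 1411 is composite.
The smallest witness among the given bases is 17.

17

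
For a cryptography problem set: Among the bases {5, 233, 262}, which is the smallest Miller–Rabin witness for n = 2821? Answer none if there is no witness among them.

5

n − 1 = 2820 = 2^2 · 705, so s = 2 and d = 705.
Base 5: x_0 = 5^705 mod 2821 = 993. x_0 is neither 1 nor 2820, so continue squaring. x_1 = 993^2 mod 2821 = 1520. Reached i = s−1 = 1 without hitting −1: 5 is a Miller–Rabin witness and 2821 is composite.
Base 233: x_0 = 233^705 mod 2821 = 1520. x_0 is neither 1 nor 2820, so continue squaring. x_1 = 1520^2 mod 2821 = 1. x_1 = 1 but x_0 ≠ ±1, a nontrivial square root of 1 — 233 is a witness and 2821 is composite.
Base 262: x_0 = 262^705 mod 2821 = 993. x_0 is neither 1 nor 2820, so continue squaring. x_1 = 993^2 mod 2821 = 1520. Reached i = s−1 = 1 without hitting −1: 262 is a Miller–Rabin witness and 2821 is composite.
The smallest witness among the given bases is 5.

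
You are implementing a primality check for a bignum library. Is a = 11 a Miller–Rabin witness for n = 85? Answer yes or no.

n − 1 = 84 = 2^2 · 21, so s = 2 and d = 21.
Repeated squaring mod 85: 11^1 ≡ 11, 11^2 ≡ 36, 11^4 ≡ 21, 11^8 ≡ 16, 11^16 ≡ 1.
21 = 16 + 4 + 1, so 11^21 ≡ 1·21·11 ≡ 61 (mod 85).
x_0 = 11^21 mod 85 = 61.
x_0 is neither 1 nor 84, so continue squaring.
x_1 = 61^2 mod 85 = 66.
Reached i = s−1 = 1 without hitting −1: 11 is a Miller–Rabin witness and 85 is composite.

yes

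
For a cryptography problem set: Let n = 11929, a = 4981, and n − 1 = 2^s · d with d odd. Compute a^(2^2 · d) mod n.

4287

n − 1 = 11928 = 2^3 · 1491, so s = 3 and d = 1491.
x_0 = 4981^1491 mod 11929 = 11714.
x_1 = 11714^2 mod 11929 = 10438.
x_2 = 10438^2 mod 11929 = 4287.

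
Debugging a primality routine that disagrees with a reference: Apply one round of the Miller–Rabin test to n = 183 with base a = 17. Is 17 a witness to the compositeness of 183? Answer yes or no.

yes

n − 1 = 182 = 2^1 · 91, so s = 1 and d = 91.
By repeated squaring, 17^91 ≡ 44 (mod 183).
x_0 = 17^91 mod 183 = 44.
x_0 ∉ {1, 182} and s = 1, so 17 is a Miller–Rabin witness and 183 is composite.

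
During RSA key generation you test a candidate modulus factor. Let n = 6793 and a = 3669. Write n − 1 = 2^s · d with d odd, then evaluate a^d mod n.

n − 1 = 6792 = 2^3 · 849, so s = 3 and d = 849.
Repeated squaring mod 6793: 3669^1 ≡ 3669, 3669^2 ≡ 4628, 3669^4 ≡ 55, 3669^8 ≡ 3025, 3669^16 ≡ 454, 3669^32 ≡ 2326, 3669^64 ≡ 3048, 3669^128 ≡ 4273, 3669^256 ≡ 5738, 3669^512 ≡ 5766.
849 = 512 + 256 + 64 + 16 + 1, so 3669^849 ≡ 5766·5738·3048·454·3669 ≡ 5835 (mod 6793).

5835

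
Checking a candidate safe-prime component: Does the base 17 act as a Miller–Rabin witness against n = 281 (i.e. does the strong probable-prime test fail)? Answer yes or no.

no

n − 1 = 280 = 2^3 · 35, so s = 3 and d = 35.
x_0 = 17^35 mod 281 = 53.
x_0 is neither 1 nor 280, so continue squaring.
x_1 = 53^2 mod 281 = 280.
x_1 ≡ −1, so 17 is not a witness.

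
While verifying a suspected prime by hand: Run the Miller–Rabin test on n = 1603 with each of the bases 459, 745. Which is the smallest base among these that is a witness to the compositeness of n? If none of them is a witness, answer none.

n − 1 = 1602 = 2^1 · 801, so s = 1 and d = 801.
Base 459: x_0 = 459^801 mod 1603 = 1. x_0 = 1, so 459 is not a witness.
Base 745: x_0 = 745^801 mod 1603 = 1378. x_0 ∉ {1, 1602} and s = 1, so 745 is a Miller–Rabin witness and 1603 is composite.
The smallest witness among the given bases is 745.

745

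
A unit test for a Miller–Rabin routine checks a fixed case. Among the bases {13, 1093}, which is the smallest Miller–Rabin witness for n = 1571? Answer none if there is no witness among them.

n − 1 = 1570 = 2^1 · 785, so s = 1 and d = 785.
Base 13: x_0 = 13^785 mod 1571 = 1570. x_0 = 1570 ≡ −1, so 13 is not a witness.
Base 1093: x_0 = 1093^785 mod 1571 = 1. x_0 = 1, so 1093 is not a witness.
No listed base is a witness for 1571.

none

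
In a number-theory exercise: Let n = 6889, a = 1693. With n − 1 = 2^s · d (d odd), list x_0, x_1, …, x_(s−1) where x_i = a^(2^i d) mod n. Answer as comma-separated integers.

3819, 748, 1495

n − 1 = 6888 = 2^3 · 861, so s = 3 and d = 861.
x_0 = 1693^861 mod 6889 = 3819.
x_1 = 3819^2 mod 6889 = 748.
x_2 = 748^2 mod 6889 = 1495.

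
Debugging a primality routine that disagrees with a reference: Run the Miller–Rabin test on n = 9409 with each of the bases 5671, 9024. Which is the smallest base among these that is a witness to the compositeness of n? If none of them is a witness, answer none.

n − 1 = 9408 = 2^6 · 147, so s = 6 and d = 147.
Base 5671: x_0 = 5671^147 mod 9409 = 7912. x_0 is neither 1 nor 9408, so continue squaring. x_1 = 7912^2 mod 9409 = 1667. x_2 = 1667^2 mod 9409 = 3234. x_3 = 3234^2 mod 9409 = 5357. x_4 = 5357^2 mod 9409 = 9408. x_4 ≡ −1, so 5671 is not a witness.
Base 9024: x_0 = 9024^147 mod 9409 = 8175. x_0 is neither 1 nor 9408, so continue squaring. x_1 = 8175^2 mod 9409 = 7907. x_2 = 7907^2 mod 9409 = 7253. x_3 = 7253^2 mod 9409 = 290. x_4 = 290^2 mod 9409 = 8828. x_5 = 8828^2 mod 9409 = 8246. Reached i = s−1 = 5 without hitting −1: 9024 is a Miller–Rabin witness and 9409 is composite.
The smallest witness among the given bases is 9024.

9024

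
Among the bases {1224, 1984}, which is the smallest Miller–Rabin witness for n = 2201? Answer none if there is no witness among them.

1984

n − 1 = 2200 = 2^3 · 275, so s = 3 and d = 275.
Base 1224: x_0 = 1224^275 mod 2201 = 2200. x_0 = 2200 ≡ −1, so 1224 is not a witness.
Base 1984: x_0 = 1984^275 mod 2201 = 310. x_0 is neither 1 nor 2200, so continue squaring. x_1 = 310^2 mod 2201 = 1457. x_2 = 1457^2 mod 2201 = 1085. Reached i = s−1 = 2 without hitting −1: 1984 is a Miller–Rabin witness and 2201 is composite.
The smallest witness among the given bases is 1984.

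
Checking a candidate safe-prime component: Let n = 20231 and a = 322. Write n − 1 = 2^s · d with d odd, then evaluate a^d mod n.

n − 1 = 20230 = 2^1 · 10115, so s = 1 and d = 10115.
322^10115 mod 20231 = 20230.

20230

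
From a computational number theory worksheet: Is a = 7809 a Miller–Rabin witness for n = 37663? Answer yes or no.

no

n − 1 = 37662 = 2^1 · 18831, so s = 1 and d = 18831.
x_0 = 7809^18831 mod 37663 = 37662.
x_0 = 37662 ≡ −1, so 7809 is not a witness.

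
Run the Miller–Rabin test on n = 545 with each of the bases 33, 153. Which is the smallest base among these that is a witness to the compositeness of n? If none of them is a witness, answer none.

n − 1 = 544 = 2^5 · 17, so s = 5 and d = 17.
Base 33: x_0 = 33^17 mod 545 = 33. x_0 is neither 1 nor 544, so continue squaring. x_1 = 33^2 mod 545 = 544. x_1 ≡ −1, so 33 is not a witness.
Base 153: x_0 = 153^17 mod 545 = 333. x_0 is neither 1 nor 544, so continue squaring. x_1 = 333^2 mod 545 = 254. x_2 = 254^2 mod 545 = 206. x_3 = 206^2 mod 545 = 471. x_4 = 471^2 mod 545 = 26. Reached i = s−1 = 4 without hitting −1: 153 is a Miller–Rabin witness and 545 is composite.
The smallest witness among the given bases is 153.

153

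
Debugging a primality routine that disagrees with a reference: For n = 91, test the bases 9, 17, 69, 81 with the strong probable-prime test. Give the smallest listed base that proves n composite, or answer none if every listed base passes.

n − 1 = 90 = 2^1 · 45, so s = 1 and d = 45.
Base 9: x_0 = 9^45 mod 91 = 1. x_0 = 1, so 9 is not a witness.
Base 17: x_0 = 17^45 mod 91 = 90. x_0 = 90 ≡ −1, so 17 is not a witness.
Base 69: x_0 = 69^45 mod 91 = 90. x_0 = 90 ≡ −1, so 69 is not a witness.
Base 81: x_0 = 81^45 mod 91 = 1. x_0 = 1, so 81 is not a witness.
No listed base is a witness for 91.

none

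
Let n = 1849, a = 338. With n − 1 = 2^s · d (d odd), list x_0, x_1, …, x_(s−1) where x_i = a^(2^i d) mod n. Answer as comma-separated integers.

386, 1076, 302

n − 1 = 1848 = 2^3 · 231, so s = 3 and d = 231.
x_0 = 338^231 mod 1849 = 386.
x_1 = 386^2 mod 1849 = 1076.
x_2 = 1076^2 mod 1849 = 302.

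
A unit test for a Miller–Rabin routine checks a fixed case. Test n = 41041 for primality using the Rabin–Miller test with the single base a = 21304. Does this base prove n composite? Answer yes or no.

n − 1 = 41040 = 2^4 · 2565, so s = 4 and d = 2565.
x_0 = 21304^2565 mod 41041 = 41040.
x_0 = 41040 ≡ −1, so 21304 is not a witness.

no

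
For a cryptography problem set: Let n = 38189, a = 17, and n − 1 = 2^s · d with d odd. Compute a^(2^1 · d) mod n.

n − 1 = 38188 = 2^2 · 9547, so s = 2 and d = 9547.
x_0 = 17^9547 mod 38189 = 35531.
x_1 = 35531^2 mod 38189 = 38188.

38188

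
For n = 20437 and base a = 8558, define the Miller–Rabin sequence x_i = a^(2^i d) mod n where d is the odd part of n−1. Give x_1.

n − 1 = 20436 = 2^2 · 5109, so s = 2 and d = 5109.
By repeated squaring, 8558^5109 ≡ 10320 (mod 20437).
x_0 = 10320.
x_1 = 10320^2 mod 20437 = 5193.

5193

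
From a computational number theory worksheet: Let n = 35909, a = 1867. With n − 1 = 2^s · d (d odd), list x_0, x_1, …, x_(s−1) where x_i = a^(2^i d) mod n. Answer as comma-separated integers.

n − 1 = 35908 = 2^2 · 8977, so s = 2 and d = 8977.
x_0 = 1867^8977 mod 35909 = 9446.
x_1 = 9446^2 mod 35909 = 28960.

9446, 28960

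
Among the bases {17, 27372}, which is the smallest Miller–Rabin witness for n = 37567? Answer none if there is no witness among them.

n − 1 = 37566 = 2^1 · 18783, so s = 1 and d = 18783.
Base 17: x_0 = 17^18783 mod 37567 = 37566. x_0 = 37566 ≡ −1, so 17 is not a witness.
Base 27372: x_0 = 27372^18783 mod 37567 = 37566. x_0 = 37566 ≡ −1, so 27372 is not a witness.
No listed base is a witness for 37567.

none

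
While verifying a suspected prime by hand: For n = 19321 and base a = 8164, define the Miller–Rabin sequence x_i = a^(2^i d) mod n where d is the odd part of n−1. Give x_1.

17515

n − 1 = 19320 = 2^3 · 2415, so s = 3 and d = 2415.
x_0 = 8164^2415 mod 19321 = 10563.
x_1 = 10563^2 mod 19321 = 17515.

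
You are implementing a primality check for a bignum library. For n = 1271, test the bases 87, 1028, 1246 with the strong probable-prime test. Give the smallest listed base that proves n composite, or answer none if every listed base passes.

87

n − 1 = 1270 = 2^1 · 635, so s = 1 and d = 635.
Base 87: x_0 = 87^635 mod 1271 = 811. x_0 ∉ {1, 1270} and s = 1, so 87 is a Miller–Rabin witness and 1271 is composite.
Base 1028: x_0 = 1028^635 mod 1271 = 273. x_0 ∉ {1, 1270} and s = 1, so 1028 is a Miller–Rabin witness and 1271 is composite.
Base 1246: x_0 = 1246^635 mod 1271 = 739. x_0 ∉ {1, 1270} and s = 1, so 1246 is a Miller–Rabin witness and 1271 is composite.
The smallest witness among the given bases is 87.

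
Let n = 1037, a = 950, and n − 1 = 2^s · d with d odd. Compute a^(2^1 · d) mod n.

778

n − 1 = 1036 = 2^2 · 259, so s = 2 and d = 259.
x_0 = 950^259 mod 1037 = 213.
x_1 = 213^2 mod 1037 = 778.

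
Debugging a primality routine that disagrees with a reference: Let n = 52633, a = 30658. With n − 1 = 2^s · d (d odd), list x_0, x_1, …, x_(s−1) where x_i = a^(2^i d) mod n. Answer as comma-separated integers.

n − 1 = 52632 = 2^3 · 6579, so s = 3 and d = 6579.
x_0 = 30658^6579 mod 52633 = 52632.
x_1 = 52632^2 mod 52633 = 1.
x_2 = 1^2 mod 52633 = 1.

52632, 1, 1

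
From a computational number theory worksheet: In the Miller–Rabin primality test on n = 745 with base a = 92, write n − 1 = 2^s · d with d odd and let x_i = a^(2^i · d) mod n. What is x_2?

476

n − 1 = 744 = 2^3 · 93, so s = 3 and d = 93.
x_0 = 92^93 mod 745 = 227.
x_1 = 227^2 mod 745 = 124.
x_2 = 124^2 mod 745 = 476.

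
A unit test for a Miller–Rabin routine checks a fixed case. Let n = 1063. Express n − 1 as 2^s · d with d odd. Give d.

Halving: 1062 → 531; 531 is odd.
So 1062 = 2^1 · 531.

531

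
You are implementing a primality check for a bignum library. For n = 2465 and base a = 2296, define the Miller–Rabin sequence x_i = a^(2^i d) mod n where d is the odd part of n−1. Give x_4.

1

n − 1 = 2464 = 2^5 · 77, so s = 5 and d = 77.
x_0 = 2296^77 mod 2465 = 86.
x_1 = 86^2 mod 2465 = 1.
x_2 = 1^2 mod 2465 = 1.
x_3 = 1^2 mod 2465 = 1.
x_4 = 1^2 mod 2465 = 1.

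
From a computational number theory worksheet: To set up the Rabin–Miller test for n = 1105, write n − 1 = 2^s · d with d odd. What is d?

69

Halving: 1104 → 552 → 276 → 138 → 69; 69 is odd.
So 1104 = 2^4 · 69.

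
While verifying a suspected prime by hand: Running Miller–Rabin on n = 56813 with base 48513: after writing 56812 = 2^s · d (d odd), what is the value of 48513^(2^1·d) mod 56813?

1

n − 1 = 56812 = 2^2 · 14203, so s = 2 and d = 14203.
x_0 = 48513^14203 mod 56813 = 1.
x_1 = 1^2 mod 56813 = 1.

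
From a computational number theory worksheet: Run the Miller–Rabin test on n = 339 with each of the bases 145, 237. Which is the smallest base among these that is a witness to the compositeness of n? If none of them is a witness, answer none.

145

n − 1 = 338 = 2^1 · 169, so s = 1 and d = 169.
Base 145: x_0 = 145^169 mod 339 = 145. x_0 ∉ {1, 338} and s = 1, so 145 is a Miller–Rabin witness and 339 is composite.
Base 237: x_0 = 237^169 mod 339 = 237. x_0 ∉ {1, 338} and s = 1, so 237 is a Miller–Rabin witness and 339 is composite.
The smallest witness among the given bases is 145.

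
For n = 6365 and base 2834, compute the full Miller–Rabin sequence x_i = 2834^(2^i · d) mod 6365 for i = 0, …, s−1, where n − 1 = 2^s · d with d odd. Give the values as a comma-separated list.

n − 1 = 6364 = 2^2 · 1591, so s = 2 and d = 1591.
x_0 = 2834^1591 mod 6365 = 4999.
x_1 = 4999^2 mod 6365 = 1011.

4999, 1011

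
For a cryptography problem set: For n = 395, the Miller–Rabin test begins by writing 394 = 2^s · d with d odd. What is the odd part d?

197

Halving: 394 → 197; 197 is odd.
So 394 = 2^1 · 197.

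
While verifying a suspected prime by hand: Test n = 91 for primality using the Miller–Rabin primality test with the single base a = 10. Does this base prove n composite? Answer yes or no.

no

n − 1 = 90 = 2^1 · 45, so s = 1 and d = 45.
x_0 = 10^45 mod 91 = 90.
x_0 = 90 ≡ −1, so 10 is not a witness.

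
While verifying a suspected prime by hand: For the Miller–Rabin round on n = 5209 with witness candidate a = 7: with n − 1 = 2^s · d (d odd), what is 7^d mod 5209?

2098

n − 1 = 5208 = 2^3 · 651, so s = 3 and d = 651.
Repeated squaring mod 5209: 7^1 ≡ 7, 7^2 ≡ 49, 7^4 ≡ 2401, 7^8 ≡ 3647, 7^16 ≡ 2032, 7^32 ≡ 3496, 7^64 ≡ 1702, 7^128 ≡ 600, 7^256 ≡ 579, 7^512 ≡ 1865.
651 = 512 + 128 + 8 + 2 + 1, so 7^651 ≡ 1865·600·3647·49·7 ≡ 2098 (mod 5209).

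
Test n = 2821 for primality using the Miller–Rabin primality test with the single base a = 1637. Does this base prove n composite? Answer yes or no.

n − 1 = 2820 = 2^2 · 705, so s = 2 and d = 705.
x_0 = 1637^705 mod 2821 = 2729.
x_0 is neither 1 nor 2820, so continue squaring.
x_1 = 2729^2 mod 2821 = 1.
x_1 = 1 but x_0 ≠ ±1, a nontrivial square root of 1 — 1637 is a witness and 2821 is composite.

yes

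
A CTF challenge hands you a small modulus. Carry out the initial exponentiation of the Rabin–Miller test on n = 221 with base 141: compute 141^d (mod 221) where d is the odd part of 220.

n − 1 = 220 = 2^2 · 55, so s = 2 and d = 55.
Repeated squaring mod 221: 141^1 ≡ 141, 141^2 ≡ 212, 141^4 ≡ 81, 141^8 ≡ 152, 141^16 ≡ 120, 141^32 ≡ 35.
55 = 32 + 16 + 4 + 2 + 1, so 141^55 ≡ 35·120·81·212·141 ≡ 197 (mod 221).

197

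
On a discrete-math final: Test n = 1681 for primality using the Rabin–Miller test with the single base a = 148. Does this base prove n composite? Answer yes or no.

n − 1 = 1680 = 2^4 · 105, so s = 4 and d = 105.
x_0 = 148^105 mod 1681 = 1680.
x_0 = 1680 ≡ −1, so 148 is not a witness.

no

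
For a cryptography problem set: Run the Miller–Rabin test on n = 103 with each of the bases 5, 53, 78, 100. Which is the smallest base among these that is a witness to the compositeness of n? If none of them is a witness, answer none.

n − 1 = 102 = 2^1 · 51, so s = 1 and d = 51.
Base 5: x_0 = 5^51 mod 103 = 102. x_0 = 102 ≡ −1, so 5 is not a witness.
Base 53: x_0 = 53^51 mod 103 = 102. x_0 = 102 ≡ −1, so 53 is not a witness.
Base 78: x_0 = 78^51 mod 103 = 102. x_0 = 102 ≡ −1, so 78 is not a witness.
Base 100: x_0 = 100^51 mod 103 = 1. x_0 = 1, so 100 is not a witness.
No listed base is a witness for 103.

none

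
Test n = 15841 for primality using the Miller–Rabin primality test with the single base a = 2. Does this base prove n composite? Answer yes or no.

no

n − 1 = 15840 = 2^5 · 495, so s = 5 and d = 495.
Repeated squaring mod 15841: 2^1 ≡ 2, 2^2 ≡ 4, 2^4 ≡ 16, 2^8 ≡ 256, 2^16 ≡ 2172, 2^32 ≡ 12807, 2^64 ≡ 1535, 2^128 ≡ 11757, 2^256 ≡ 14324.
495 = 256 + 128 + 64 + 32 + 8 + 4 + 2 + 1, so 2^495 ≡ 14324·11757·1535·12807·256·16·4·2 ≡ 1 (mod 15841).
x_0 = 2^495 mod 15841 = 1.
x_0 = 1, so 2 is not a witness.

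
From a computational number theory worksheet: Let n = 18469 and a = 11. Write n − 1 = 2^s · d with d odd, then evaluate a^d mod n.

n − 1 = 18468 = 2^2 · 4617, so s = 2 and d = 4617.
11^4617 mod 18469 = 12067.

12067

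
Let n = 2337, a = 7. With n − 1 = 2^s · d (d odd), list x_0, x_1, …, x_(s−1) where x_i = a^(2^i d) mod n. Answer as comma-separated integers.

n − 1 = 2336 = 2^5 · 73, so s = 5 and d = 73.
x_0 = 7^73 mod 2337 = 1546.
x_1 = 1546^2 mod 2337 = 1702.
x_2 = 1702^2 mod 2337 = 1261.
x_3 = 1261^2 mod 2337 = 961.
x_4 = 961^2 mod 2337 = 406.

1546, 1702, 1261, 961, 406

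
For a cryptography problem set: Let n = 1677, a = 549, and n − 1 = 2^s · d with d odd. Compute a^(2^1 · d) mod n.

900

n − 1 = 1676 = 2^2 · 419, so s = 2 and d = 419.
x_0 = 549^419 mod 1677 = 1062.
x_1 = 1062^2 mod 1677 = 900.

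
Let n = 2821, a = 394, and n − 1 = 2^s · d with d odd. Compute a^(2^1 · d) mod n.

1

n − 1 = 2820 = 2^2 · 705, so s = 2 and d = 705.
x_0 = 394^705 mod 2821 = 1611.
x_1 = 1611^2 mod 2821 = 1.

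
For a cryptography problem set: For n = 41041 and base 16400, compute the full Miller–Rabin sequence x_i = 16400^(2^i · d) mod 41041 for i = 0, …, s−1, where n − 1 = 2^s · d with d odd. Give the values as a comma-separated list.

35342, 15170, 12013, 12013

n − 1 = 41040 = 2^4 · 2565, so s = 4 and d = 2565.
x_0 = 16400^2565 mod 41041 = 35342.
x_1 = 35342^2 mod 41041 = 15170.
x_2 = 15170^2 mod 41041 = 12013.
x_3 = 12013^2 mod 41041 = 12013.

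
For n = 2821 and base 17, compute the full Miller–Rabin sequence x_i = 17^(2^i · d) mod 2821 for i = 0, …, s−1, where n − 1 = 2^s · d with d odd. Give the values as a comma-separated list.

n − 1 = 2820 = 2^2 · 705, so s = 2 and d = 705.
x_0 = 17^705 mod 2821 = 2820.
x_1 = 2820^2 mod 2821 = 1.

2820, 1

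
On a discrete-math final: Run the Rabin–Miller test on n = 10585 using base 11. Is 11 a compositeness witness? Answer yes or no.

yes

n − 1 = 10584 = 2^3 · 1323, so s = 3 and d = 1323.
x_0 = 11^1323 mod 10585 = 7436.
x_0 is neither 1 nor 10584, so continue squaring.
x_1 = 7436^2 mod 10585 = 8641.
x_2 = 8641^2 mod 10585 = 291.
Reached i = s−1 = 2 without hitting −1: 11 is a Miller–Rabin witness and 10585 is composite.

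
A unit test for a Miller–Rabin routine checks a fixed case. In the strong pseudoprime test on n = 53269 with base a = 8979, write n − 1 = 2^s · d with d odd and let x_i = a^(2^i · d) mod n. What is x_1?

53268

n − 1 = 53268 = 2^2 · 13317, so s = 2 and d = 13317.
x_0 = 8979^13317 mod 53269 = 18141.
x_1 = 18141^2 mod 53269 = 53268.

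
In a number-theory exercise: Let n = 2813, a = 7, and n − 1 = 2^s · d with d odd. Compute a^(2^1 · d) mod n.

25

n − 1 = 2812 = 2^2 · 703, so s = 2 and d = 703.
Repeated squaring mod 2813: 7^1 ≡ 7, 7^2 ≡ 49, 7^4 ≡ 2401, 7^8 ≡ 964, 7^16 ≡ 1006, 7^32 ≡ 2169, 7^64 ≡ 1225, 7^128 ≡ 1296, 7^256 ≡ 255, 7^512 ≡ 326.
703 = 512 + 128 + 32 + 16 + 8 + 4 + 2 + 1, so 7^703 ≡ 326·1296·2169·1006·964·2401·49·7 ≡ 2721 (mod 2813).
x_0 = 2721.
x_1 = 2721^2 mod 2813 = 25.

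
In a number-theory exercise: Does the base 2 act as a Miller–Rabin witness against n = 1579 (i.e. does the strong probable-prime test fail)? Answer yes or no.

n − 1 = 1578 = 2^1 · 789, so s = 1 and d = 789.
x_0 = 2^789 mod 1579 = 1578.
x_0 = 1578 ≡ −1, so 2 is not a witness.

no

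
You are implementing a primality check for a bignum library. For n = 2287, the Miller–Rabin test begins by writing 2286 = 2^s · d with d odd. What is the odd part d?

Halving: 2286 → 1143; 1143 is odd.
So 2286 = 2^1 · 1143.

1143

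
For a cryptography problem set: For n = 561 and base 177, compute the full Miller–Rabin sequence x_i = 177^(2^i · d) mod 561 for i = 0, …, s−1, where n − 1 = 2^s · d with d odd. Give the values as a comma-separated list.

309, 111, 540, 441

n − 1 = 560 = 2^4 · 35, so s = 4 and d = 35.
x_0 = 177^35 mod 561 = 309.
x_1 = 309^2 mod 561 = 111.
x_2 = 111^2 mod 561 = 540.
x_3 = 540^2 mod 561 = 441.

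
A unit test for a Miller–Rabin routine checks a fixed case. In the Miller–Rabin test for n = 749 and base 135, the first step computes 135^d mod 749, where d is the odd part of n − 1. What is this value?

n − 1 = 748 = 2^2 · 187, so s = 2 and d = 187.
135^187 mod 749 = 296.

296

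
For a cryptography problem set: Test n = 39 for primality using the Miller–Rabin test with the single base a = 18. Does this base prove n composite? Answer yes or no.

n − 1 = 38 = 2^1 · 19, so s = 1 and d = 19.
By repeated squaring, 18^19 ≡ 21 (mod 39).
x_0 = 18^19 mod 39 = 21.
x_0 ∉ {1, 38} and s = 1, so 18 is a Miller–Rabin witness and 39 is composite.

yes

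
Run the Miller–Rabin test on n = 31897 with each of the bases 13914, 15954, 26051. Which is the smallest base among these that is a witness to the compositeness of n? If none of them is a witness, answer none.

n − 1 = 31896 = 2^3 · 3987, so s = 3 and d = 3987.
Base 13914: x_0 = 13914^3987 mod 31897 = 16112. x_0 is neither 1 nor 31896, so continue squaring. x_1 = 16112^2 mod 31897 = 18758. x_2 = 18758^2 mod 31897 = 6757. Reached i = s−1 = 2 without hitting −1: 13914 is a Miller–Rabin witness and 31897 is composite.
Base 15954: x_0 = 15954^3987 mod 31897 = 10249. x_0 is neither 1 nor 31896, so continue squaring. x_1 = 10249^2 mod 31897 = 5180. x_2 = 5180^2 mod 31897 = 7023. Reached i = s−1 = 2 without hitting −1: 15954 is a Miller–Rabin witness and 31897 is composite.
Base 26051: x_0 = 26051^3987 mod 31897 = 13192. x_0 is neither 1 nor 31896, so continue squaring. x_1 = 13192^2 mod 31897 = 30729. x_2 = 30729^2 mod 31897 = 24550. Reached i = s−1 = 2 without hitting −1: 26051 is a Miller–Rabin witness and 31897 is composite.
The smallest witness among the given bases is 13914.

13914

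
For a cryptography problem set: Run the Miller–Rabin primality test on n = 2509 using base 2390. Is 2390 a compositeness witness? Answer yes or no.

yes

n − 1 = 2508 = 2^2 · 627, so s = 2 and d = 627.
x_0 = 2390^627 mod 2509 = 213.
x_0 is neither 1 nor 2508, so continue squaring.
x_1 = 213^2 mod 2509 = 207.
Reached i = s−1 = 1 without hitting −1: 2390 is a Miller–Rabin witness and 2509 is composite.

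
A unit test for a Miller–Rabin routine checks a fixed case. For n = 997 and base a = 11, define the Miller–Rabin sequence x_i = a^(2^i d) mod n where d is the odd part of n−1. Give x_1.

996

n − 1 = 996 = 2^2 · 249, so s = 2 and d = 249.
x_0 = 11^249 mod 997 = 161.
x_1 = 161^2 mod 997 = 996.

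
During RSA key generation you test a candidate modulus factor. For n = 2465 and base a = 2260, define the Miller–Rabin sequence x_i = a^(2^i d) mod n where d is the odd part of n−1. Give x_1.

1565

n − 1 = 2464 = 2^5 · 77, so s = 5 and d = 77.
Repeated squaring mod 2465: 2260^1 ≡ 2260, 2260^2 ≡ 120, 2260^4 ≡ 2075, 2260^8 ≡ 1735, 2260^16 ≡ 460, 2260^32 ≡ 2075, 2260^64 ≡ 1735.
77 = 64 + 8 + 4 + 1, so 2260^77 ≡ 1735·1735·2075·2260 ≡ 1665 (mod 2465).
x_0 = 1665.
x_1 = 1665^2 mod 2465 = 1565.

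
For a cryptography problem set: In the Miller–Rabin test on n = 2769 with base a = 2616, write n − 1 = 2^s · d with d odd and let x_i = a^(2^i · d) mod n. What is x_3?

1953

n − 1 = 2768 = 2^4 · 173, so s = 4 and d = 173.
x_0 = 2616^173 mod 2769 = 2583.
x_1 = 2583^2 mod 2769 = 1368.
x_2 = 1368^2 mod 2769 = 2349.
x_3 = 2349^2 mod 2769 = 1953.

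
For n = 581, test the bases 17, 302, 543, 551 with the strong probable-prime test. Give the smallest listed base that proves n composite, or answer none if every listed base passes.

n − 1 = 580 = 2^2 · 145, so s = 2 and d = 145.
Base 17: x_0 = 17^145 mod 581 = 87. x_0 is neither 1 nor 580, so continue squaring. x_1 = 87^2 mod 581 = 16. Reached i = s−1 = 1 without hitting −1: 17 is a Miller–Rabin witness and 581 is composite.
Base 302: x_0 = 302^145 mod 581 = 337. x_0 is neither 1 nor 580, so continue squaring. x_1 = 337^2 mod 581 = 274. Reached i = s−1 = 1 without hitting −1: 302 is a Miller–Rabin witness and 581 is composite.
Base 543: x_0 = 543^145 mod 581 = 578. x_0 is neither 1 nor 580, so continue squaring. x_1 = 578^2 mod 581 = 9. Reached i = s−1 = 1 without hitting −1: 543 is a Miller–Rabin witness and 581 is composite.
Base 551: x_0 = 551^145 mod 581 = 5. x_0 is neither 1 nor 580, so continue squaring. x_1 = 5^2 mod 581 = 25. Reached i = s−1 = 1 without hitting −1: 551 is a Miller–Rabin witness and 581 is composite.
The smallest witness among the given bases is 17.

17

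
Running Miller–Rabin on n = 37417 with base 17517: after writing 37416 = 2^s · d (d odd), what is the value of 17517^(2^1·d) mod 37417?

n − 1 = 37416 = 2^3 · 4677, so s = 3 and d = 4677.
By repeated squaring, 17517^4677 ≡ 36119 (mod 37417).
x_0 = 36119.
x_1 = 36119^2 mod 37417 = 1039.

1039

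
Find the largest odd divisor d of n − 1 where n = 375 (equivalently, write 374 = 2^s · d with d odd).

Halving: 374 → 187; 187 is odd.
So 374 = 2^1 · 187.

187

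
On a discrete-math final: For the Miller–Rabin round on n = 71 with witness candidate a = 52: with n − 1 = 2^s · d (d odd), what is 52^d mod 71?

n − 1 = 70 = 2^1 · 35, so s = 1 and d = 35.
52^35 mod 71 = 70.

70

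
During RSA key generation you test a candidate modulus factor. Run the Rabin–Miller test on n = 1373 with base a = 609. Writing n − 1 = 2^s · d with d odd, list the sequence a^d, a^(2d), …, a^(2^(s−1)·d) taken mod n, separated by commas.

n − 1 = 1372 = 2^2 · 343, so s = 2 and d = 343.
x_0 = 609^343 mod 1373 = 1372.
x_1 = 1372^2 mod 1373 = 1.

1372, 1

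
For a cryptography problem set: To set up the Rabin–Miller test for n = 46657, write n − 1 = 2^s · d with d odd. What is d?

Halving: 46656 → 23328 → 11664 → 5832 → 2916 → 1458 → 729; 729 is odd.
So 46656 = 2^6 · 729.

729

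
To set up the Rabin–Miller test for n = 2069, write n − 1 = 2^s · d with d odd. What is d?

517

Halving: 2068 → 1034 → 517; 517 is odd.
So 2068 = 2^2 · 517.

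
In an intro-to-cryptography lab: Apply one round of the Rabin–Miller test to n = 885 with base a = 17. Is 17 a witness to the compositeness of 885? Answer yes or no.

yes

n − 1 = 884 = 2^2 · 221, so s = 2 and d = 221.
x_0 = 17^221 mod 885 = 212.
x_0 is neither 1 nor 884, so continue squaring.
x_1 = 212^2 mod 885 = 694.
Reached i = s−1 = 1 without hitting −1: 17 is a Miller–Rabin witness and 885 is composite.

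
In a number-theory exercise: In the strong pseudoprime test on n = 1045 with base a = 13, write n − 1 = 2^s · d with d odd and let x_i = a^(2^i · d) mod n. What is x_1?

n − 1 = 1044 = 2^2 · 261, so s = 2 and d = 261.
x_0 = 13^261 mod 1045 = 398.
x_1 = 398^2 mod 1045 = 609.

609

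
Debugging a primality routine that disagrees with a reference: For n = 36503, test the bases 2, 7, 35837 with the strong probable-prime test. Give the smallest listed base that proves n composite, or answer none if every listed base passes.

2

n − 1 = 36502 = 2^1 · 18251, so s = 1 and d = 18251.
Base 2: x_0 = 2^18251 mod 36503 = 13073. x_0 ∉ {1, 36502} and s = 1, so 2 is a Miller–Rabin witness and 36503 is composite.
Base 7: x_0 = 7^18251 mod 36503 = 11677. x_0 ∉ {1, 36502} and s = 1, so 7 is a Miller–Rabin witness and 36503 is composite.
Base 35837: x_0 = 35837^18251 mod 36503 = 12483. x_0 ∉ {1, 36502} and s = 1, so 35837 is a Miller–Rabin witness and 36503 is composite.
The smallest witness among the given bases is 2.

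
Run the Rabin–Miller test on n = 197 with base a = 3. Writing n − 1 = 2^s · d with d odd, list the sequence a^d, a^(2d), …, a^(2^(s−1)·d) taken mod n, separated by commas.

n − 1 = 196 = 2^2 · 49, so s = 2 and d = 49.
x_0 = 3^49 mod 197 = 183.
x_1 = 183^2 mod 197 = 196.

183, 196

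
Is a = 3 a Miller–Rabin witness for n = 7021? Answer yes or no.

n − 1 = 7020 = 2^2 · 1755, so s = 2 and d = 1755.
Repeated squaring mod 7021: 3^1 ≡ 3, 3^2 ≡ 9, 3^4 ≡ 81, 3^8 ≡ 6561, 3^16 ≡ 970, 3^32 ≡ 86, 3^64 ≡ 375, 3^128 ≡ 205, 3^256 ≡ 6920, 3^512 ≡ 3180, 3^1024 ≡ 2160.
1755 = 1024 + 512 + 128 + 64 + 16 + 8 + 2 + 1, so 3^1755 ≡ 2160·3180·205·375·970·6561·9·3 ≡ 874 (mod 7021).
x_0 = 3^1755 mod 7021 = 874.
x_0 is neither 1 nor 7020, so continue squaring.
x_1 = 874^2 mod 7021 = 5608.
Reached i = s−1 = 1 without hitting −1: 3 is a Miller–Rabin witness and 7021 is composite.

yes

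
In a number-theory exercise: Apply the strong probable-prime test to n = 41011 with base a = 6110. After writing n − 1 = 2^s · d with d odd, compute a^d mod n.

1

n − 1 = 41010 = 2^1 · 20505, so s = 1 and d = 20505.
Repeated squaring mod 41011: 6110^1 ≡ 6110, 6110^2 ≡ 12090, 6110^4 ≡ 4896, 6110^8 ≡ 20392, 6110^16 ≡ 23135, 6110^32 ≡ 34675, 6110^64 ≡ 36138, 6110^128 ≡ 760, 6110^256 ≡ 3446, 6110^512 ≡ 22737, 6110^1024 ≡ 27514, 6110^2048 ≡ 39158, 6110^4096 ≡ 29696, 6110^8192 ≡ 33894, 6110^16384 ≡ 3104.
20505 = 16384 + 4096 + 16 + 8 + 1, so 6110^20505 ≡ 3104·29696·23135·20392·6110 ≡ 1 (mod 41011).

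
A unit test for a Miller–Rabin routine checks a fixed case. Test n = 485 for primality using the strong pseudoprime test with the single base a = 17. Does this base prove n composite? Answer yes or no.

n − 1 = 484 = 2^2 · 121, so s = 2 and d = 121.
x_0 = 17^121 mod 485 = 277.
x_0 is neither 1 nor 484, so continue squaring.
x_1 = 277^2 mod 485 = 99.
Reached i = s−1 = 1 without hitting −1: 17 is a Miller–Rabin witness and 485 is composite.

yes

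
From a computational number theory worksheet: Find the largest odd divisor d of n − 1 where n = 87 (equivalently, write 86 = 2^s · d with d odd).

Halving: 86 → 43; 43 is odd.
So 86 = 2^1 · 43.

43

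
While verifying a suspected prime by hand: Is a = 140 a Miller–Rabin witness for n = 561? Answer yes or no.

n − 1 = 560 = 2^4 · 35, so s = 4 and d = 35.
x_0 = 140^35 mod 561 = 98.
x_0 is neither 1 nor 560, so continue squaring.
x_1 = 98^2 mod 561 = 67.
x_2 = 67^2 mod 561 = 1.
x_2 = 1 but x_1 ≠ ±1, a nontrivial square root of 1 — 140 is a witness and 561 is composite.

yes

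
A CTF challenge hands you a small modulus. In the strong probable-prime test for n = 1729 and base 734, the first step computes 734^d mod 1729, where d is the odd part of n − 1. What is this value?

n − 1 = 1728 = 2^6 · 27, so s = 6 and d = 27.
734^27 mod 1729 = 398.

398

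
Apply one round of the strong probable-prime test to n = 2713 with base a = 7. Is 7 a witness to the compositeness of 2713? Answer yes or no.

n − 1 = 2712 = 2^3 · 339, so s = 3 and d = 339.
x_0 = 7^339 mod 2713 = 1826.
x_0 is neither 1 nor 2712, so continue squaring.
x_1 = 1826^2 mod 2713 = 2712.
x_1 ≡ −1, so 7 is not a witness.

no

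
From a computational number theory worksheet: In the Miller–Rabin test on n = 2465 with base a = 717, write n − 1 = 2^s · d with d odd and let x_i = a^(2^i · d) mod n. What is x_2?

1016

n − 1 = 2464 = 2^5 · 77, so s = 5 and d = 77.
Repeated squaring mod 2465: 717^1 ≡ 717, 717^2 ≡ 1369, 717^4 ≡ 761, 717^8 ≡ 2311, 717^16 ≡ 1531, 717^32 ≡ 2211, 717^64 ≡ 426.
77 = 64 + 8 + 4 + 1, so 717^77 ≡ 426·2311·761·717 ≡ 1032 (mod 2465).
x_0 = 1032.
x_1 = 1032^2 mod 2465 = 144.
x_2 = 144^2 mod 2465 = 1016.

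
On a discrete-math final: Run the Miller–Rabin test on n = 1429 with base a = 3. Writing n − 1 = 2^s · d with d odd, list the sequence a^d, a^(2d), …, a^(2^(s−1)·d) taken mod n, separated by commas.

1428, 1

n − 1 = 1428 = 2^2 · 357, so s = 2 and d = 357.
x_0 = 3^357 mod 1429 = 1428.
x_1 = 1428^2 mod 1429 = 1.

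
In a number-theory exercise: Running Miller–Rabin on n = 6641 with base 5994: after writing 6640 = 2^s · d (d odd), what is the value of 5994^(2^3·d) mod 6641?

3561

n − 1 = 6640 = 2^4 · 415, so s = 4 and d = 415.
Repeated squaring mod 6641: 5994^1 ≡ 5994, 5994^2 ≡ 226, 5994^4 ≡ 4589, 5994^8 ≡ 310, 5994^16 ≡ 3126, 5994^32 ≡ 2965, 5994^64 ≡ 5182, 5994^128 ≡ 3561, 5994^256 ≡ 3052.
415 = 256 + 128 + 16 + 8 + 4 + 2 + 1, so 5994^415 ≡ 3052·3561·3126·310·4589·226·5994 ≡ 371 (mod 6641).
x_0 = 371.
x_1 = 371^2 mod 6641 = 4821.
x_2 = 4821^2 mod 6641 = 5182.
x_3 = 5182^2 mod 6641 = 3561.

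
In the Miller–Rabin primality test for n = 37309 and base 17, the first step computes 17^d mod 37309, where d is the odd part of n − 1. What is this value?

3982

n − 1 = 37308 = 2^2 · 9327, so s = 2 and d = 9327.
17^9327 mod 37309 = 3982.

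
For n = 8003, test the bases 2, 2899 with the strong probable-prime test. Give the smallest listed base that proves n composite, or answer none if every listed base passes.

2

n − 1 = 8002 = 2^1 · 4001, so s = 1 and d = 4001.
Base 2: x_0 = 2^4001 mod 8003 = 4313. x_0 ∉ {1, 8002} and s = 1, so 2 is a Miller–Rabin witness and 8003 is composite.
Base 2899: x_0 = 2899^4001 mod 8003 = 5943. x_0 ∉ {1, 8002} and s = 1, so 2899 is a Miller–Rabin witness and 8003 is composite.
The smallest witness among the given bases is 2.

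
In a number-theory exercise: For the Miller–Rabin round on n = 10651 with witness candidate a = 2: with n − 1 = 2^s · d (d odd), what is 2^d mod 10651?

n − 1 = 10650 = 2^1 · 5325, so s = 1 and d = 5325.
2^5325 mod 10651 = 10650.

10650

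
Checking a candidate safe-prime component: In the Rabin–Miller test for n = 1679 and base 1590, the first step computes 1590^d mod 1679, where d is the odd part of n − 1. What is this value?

n − 1 = 1678 = 2^1 · 839, so s = 1 and d = 839.
By repeated squaring, 1590^839 ≡ 1131 (mod 1679).

1131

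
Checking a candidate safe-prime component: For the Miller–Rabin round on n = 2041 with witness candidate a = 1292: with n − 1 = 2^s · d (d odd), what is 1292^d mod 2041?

n − 1 = 2040 = 2^3 · 255, so s = 3 and d = 255.
Repeated squaring mod 2041: 1292^1 ≡ 1292, 1292^2 ≡ 1767, 1292^4 ≡ 1600, 1292^8 ≡ 586, 1292^16 ≡ 508, 1292^32 ≡ 898, 1292^64 ≡ 209, 1292^128 ≡ 820.
255 = 128 + 64 + 32 + 16 + 8 + 4 + 2 + 1, so 1292^255 ≡ 820·209·898·508·586·1600·1767·1292 ≡ 710 (mod 2041).

710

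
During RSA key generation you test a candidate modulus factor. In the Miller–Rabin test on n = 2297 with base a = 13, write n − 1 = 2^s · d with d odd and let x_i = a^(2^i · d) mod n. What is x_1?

2296

n − 1 = 2296 = 2^3 · 287, so s = 3 and d = 287.
x_0 = 13^287 mod 2297 = 1932.
x_1 = 1932^2 mod 2297 = 2296.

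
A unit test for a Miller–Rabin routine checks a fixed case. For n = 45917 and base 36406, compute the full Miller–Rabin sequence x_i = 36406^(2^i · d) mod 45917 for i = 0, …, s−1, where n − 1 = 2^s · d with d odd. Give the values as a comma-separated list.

n − 1 = 45916 = 2^2 · 11479, so s = 2 and d = 11479.
x_0 = 36406^11479 mod 45917 = 10967.
x_1 = 10967^2 mod 45917 = 18466.

10967, 18466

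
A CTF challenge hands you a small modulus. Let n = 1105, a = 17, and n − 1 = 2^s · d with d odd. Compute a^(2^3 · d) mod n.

391

n − 1 = 1104 = 2^4 · 69, so s = 4 and d = 69.
By repeated squaring, 17^69 ≡ 272 (mod 1105).
x_0 = 272.
x_1 = 272^2 mod 1105 = 1054.
x_2 = 1054^2 mod 1105 = 391.
x_3 = 391^2 mod 1105 = 391.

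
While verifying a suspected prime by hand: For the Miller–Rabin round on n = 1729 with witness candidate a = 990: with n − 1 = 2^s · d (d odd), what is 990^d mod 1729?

398

n − 1 = 1728 = 2^6 · 27, so s = 6 and d = 27.
990^27 mod 1729 = 398.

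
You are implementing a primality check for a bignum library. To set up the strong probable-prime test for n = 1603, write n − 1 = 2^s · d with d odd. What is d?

Halving: 1602 → 801; 801 is odd.
So 1602 = 2^1 · 801.

801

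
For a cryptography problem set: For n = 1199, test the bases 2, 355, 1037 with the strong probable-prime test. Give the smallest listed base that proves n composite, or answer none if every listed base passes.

n − 1 = 1198 = 2^1 · 599, so s = 1 and d = 599.
Base 2: x_0 = 2^599 mod 1199 = 622. x_0 ∉ {1, 1198} and s = 1, so 2 is a Miller–Rabin witness and 1199 is composite.
Base 355: x_0 = 355^599 mod 1199 = 576. x_0 ∉ {1, 1198} and s = 1, so 355 is a Miller–Rabin witness and 1199 is composite.
Base 1037: x_0 = 1037^599 mod 1199 = 752. x_0 ∉ {1, 1198} and s = 1, so 1037 is a Miller–Rabin witness and 1199 is composite.
The smallest witness among the given bases is 2.

2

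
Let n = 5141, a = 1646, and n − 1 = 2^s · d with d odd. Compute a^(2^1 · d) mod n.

n − 1 = 5140 = 2^2 · 1285, so s = 2 and d = 1285.
x_0 = 1646^1285 mod 5141 = 4590.
x_1 = 4590^2 mod 5141 = 282.

282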